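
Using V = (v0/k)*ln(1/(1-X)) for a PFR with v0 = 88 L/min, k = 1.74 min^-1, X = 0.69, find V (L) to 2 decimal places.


V = (v0/k) * ln(1/(1-X))
V = (88/1.74) * ln(1/(1-0.69))
V = 50.574713 * ln(3.225806)
V = 50.574713 * 1.171183
V = 59.23 L


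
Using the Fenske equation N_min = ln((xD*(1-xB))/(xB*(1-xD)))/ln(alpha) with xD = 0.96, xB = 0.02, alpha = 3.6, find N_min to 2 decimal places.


N_min = ln((xD*(1-xB))/(xB*(1-xD))) / ln(alpha)
Numerator inside ln: 0.9408 / 0.0008 = 1176.0
ln(1176.0) = 7.069874
ln(alpha) = ln(3.6) = 1.280934
N_min = 7.069874 / 1.280934 = 5.52


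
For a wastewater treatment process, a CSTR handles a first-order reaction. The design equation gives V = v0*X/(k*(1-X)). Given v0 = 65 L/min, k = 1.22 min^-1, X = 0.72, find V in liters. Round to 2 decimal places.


V = v0 * X / (k * (1 - X))
V = 65 * 0.72 / (1.22 * (1 - 0.72))
V = 46.8 / (1.22 * 0.28)
V = 46.8 / 0.3416
V = 137.00 L


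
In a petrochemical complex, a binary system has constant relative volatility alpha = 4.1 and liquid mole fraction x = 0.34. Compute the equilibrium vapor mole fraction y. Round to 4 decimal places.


y = alpha*x / (1 + (alpha-1)*x)
y = 4.1*0.34 / (1 + (4.1-1)*0.34)
y = 1.394 / (1 + 1.054)
y = 1.394 / 2.054
y = 0.6787


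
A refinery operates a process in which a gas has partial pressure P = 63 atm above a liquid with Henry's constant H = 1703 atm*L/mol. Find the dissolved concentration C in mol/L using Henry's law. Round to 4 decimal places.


C = P / H
C = 63 / 1703
C = 0.0370 mol/L


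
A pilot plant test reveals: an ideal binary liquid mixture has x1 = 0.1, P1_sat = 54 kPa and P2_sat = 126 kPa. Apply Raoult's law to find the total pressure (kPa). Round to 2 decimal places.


P = x1*P1_sat + x2*P2_sat
x2 = 1 - x1 = 1 - 0.1 = 0.9
P = 0.1*54 + 0.9*126
P = 5.4 + 113.4
P = 118.80 kPa


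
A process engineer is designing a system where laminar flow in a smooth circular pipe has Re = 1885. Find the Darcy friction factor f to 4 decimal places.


f = 64 / Re
f = 64 / 1885
f = 0.0340


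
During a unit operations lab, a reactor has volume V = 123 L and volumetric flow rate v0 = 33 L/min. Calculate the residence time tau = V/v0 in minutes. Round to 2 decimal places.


tau = V / v0
tau = 123 / 33
tau = 3.73 min


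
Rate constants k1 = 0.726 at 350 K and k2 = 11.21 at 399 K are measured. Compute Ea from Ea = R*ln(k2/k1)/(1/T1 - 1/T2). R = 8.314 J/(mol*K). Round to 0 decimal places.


Ea = R * ln(k2/k1) / (1/T1 - 1/T2)
ln(k2/k1) = ln(11.21/0.726) = 2.7370115
1/T1 - 1/T2 = 1/350 - 1/399 = 0.000350877193
Ea = 8.314 * 2.7370115 / 0.000350877193
Ea = 64853 J/mol


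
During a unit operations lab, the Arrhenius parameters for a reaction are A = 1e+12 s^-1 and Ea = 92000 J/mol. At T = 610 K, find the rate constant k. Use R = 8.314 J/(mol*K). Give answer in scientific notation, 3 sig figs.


k = A * exp(-Ea/(R*T))
k = 1e+12 * exp(-92000 / (8.314 * 610))
k = 1e+12 * exp(-18.140446)
k = 1.32e+04


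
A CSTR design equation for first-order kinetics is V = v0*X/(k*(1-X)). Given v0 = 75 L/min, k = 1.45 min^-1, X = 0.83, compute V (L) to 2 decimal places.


V = v0 * X / (k * (1 - X))
V = 75 * 0.83 / (1.45 * (1 - 0.83))
V = 62.25 / (1.45 * 0.17)
V = 62.25 / 0.2465
V = 252.54 L


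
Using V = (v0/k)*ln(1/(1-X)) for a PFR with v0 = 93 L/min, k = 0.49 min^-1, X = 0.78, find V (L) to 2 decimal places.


V = (v0/k) * ln(1/(1-X))
V = (93/0.49) * ln(1/(1-0.78))
V = 189.795918 * ln(4.545455)
V = 189.795918 * 1.514128
V = 287.38 L


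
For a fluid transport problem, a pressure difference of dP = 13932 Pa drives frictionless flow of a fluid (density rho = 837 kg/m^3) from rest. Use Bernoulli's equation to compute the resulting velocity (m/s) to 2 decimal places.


v = sqrt(2*dP/rho)
v = sqrt(2*13932/837)
v = sqrt(33.290323)
v = 5.77 m/s


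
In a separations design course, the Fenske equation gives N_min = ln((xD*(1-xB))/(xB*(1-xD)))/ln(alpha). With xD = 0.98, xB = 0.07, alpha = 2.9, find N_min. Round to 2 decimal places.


N_min = ln((xD*(1-xB))/(xB*(1-xD))) / ln(alpha)
Numerator inside ln: 0.9114 / 0.0014 = 651.0
ln(651.0) = 6.47851
ln(alpha) = ln(2.9) = 1.064711
N_min = 6.47851 / 1.064711 = 6.08


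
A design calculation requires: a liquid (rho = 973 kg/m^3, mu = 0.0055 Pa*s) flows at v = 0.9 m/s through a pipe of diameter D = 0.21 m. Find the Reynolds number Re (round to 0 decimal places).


Re = rho * v * D / mu
Re = 973 * 0.9 * 0.21 / 0.0055
Re = 183.897 / 0.0055
Re = 33436


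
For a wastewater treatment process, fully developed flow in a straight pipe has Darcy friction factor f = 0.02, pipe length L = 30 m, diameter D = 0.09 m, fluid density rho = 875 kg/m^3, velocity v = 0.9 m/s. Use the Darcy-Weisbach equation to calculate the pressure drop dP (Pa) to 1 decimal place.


dP = f * (L/D) * (rho*v^2/2)
dP = 0.02 * (30/0.09) * (875*0.9^2/2)
L/D = 333.33333333
rho*v^2/2 = 875*0.81/2 = 354.375
dP = 0.02 * 333.33333333 * 354.375
dP = 2362.5 Pa


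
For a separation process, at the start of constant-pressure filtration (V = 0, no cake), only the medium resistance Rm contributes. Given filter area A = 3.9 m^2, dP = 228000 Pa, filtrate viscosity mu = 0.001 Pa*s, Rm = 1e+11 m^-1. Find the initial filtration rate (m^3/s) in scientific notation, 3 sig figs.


rate = A * dP / (mu * Rm)
rate = 3.9 * 228000 / (0.001 * 1e+11)
rate = 889200.0 / 1.000e+08
rate = 8.89e-03 m^3/s


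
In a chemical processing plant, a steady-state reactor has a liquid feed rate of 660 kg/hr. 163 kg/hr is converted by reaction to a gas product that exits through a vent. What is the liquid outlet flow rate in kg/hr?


Steady-state mass balance on the main outlet: F_out = F_in - F_removed
F_out = 660 - 163
F_out = 497 kg/hr


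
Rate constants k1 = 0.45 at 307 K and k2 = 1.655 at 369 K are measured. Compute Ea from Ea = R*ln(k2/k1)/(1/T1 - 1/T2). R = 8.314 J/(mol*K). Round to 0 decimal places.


Ea = R * ln(k2/k1) / (1/T1 - 1/T2)
ln(k2/k1) = ln(1.655/0.45) = 1.3023087
1/T1 - 1/T2 = 1/307 - 1/369 = 0.00054730189
Ea = 8.314 * 1.3023087 / 0.00054730189
Ea = 19783 J/mol


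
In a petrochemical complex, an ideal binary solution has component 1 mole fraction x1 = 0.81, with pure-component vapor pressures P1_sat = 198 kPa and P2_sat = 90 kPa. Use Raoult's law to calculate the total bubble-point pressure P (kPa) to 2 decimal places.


P = x1*P1_sat + x2*P2_sat
x2 = 1 - x1 = 1 - 0.81 = 0.19
P = 0.81*198 + 0.19*90
P = 160.38 + 17.1
P = 177.48 kPa


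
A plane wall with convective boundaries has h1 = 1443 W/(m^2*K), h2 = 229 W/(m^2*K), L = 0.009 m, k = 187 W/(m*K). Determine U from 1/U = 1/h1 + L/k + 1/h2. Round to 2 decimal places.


1/U = 1/h1 + L/k + 1/h2
1/U = 1/1443 + 0.009/187 + 1/229
1/U = 0.0006930007 + 4.81283e-05 + 0.0043668122
1/U = 0.0051079412
U = 195.77 W/(m^2*K)


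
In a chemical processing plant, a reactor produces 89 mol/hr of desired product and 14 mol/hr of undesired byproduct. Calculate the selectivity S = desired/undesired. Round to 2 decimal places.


S = desired product rate / undesired product rate
S = 89 / 14
S = 6.36


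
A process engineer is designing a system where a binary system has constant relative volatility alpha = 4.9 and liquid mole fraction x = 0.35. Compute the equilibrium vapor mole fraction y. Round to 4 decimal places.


y = alpha*x / (1 + (alpha-1)*x)
y = 4.9*0.35 / (1 + (4.9-1)*0.35)
y = 1.715 / (1 + 1.365)
y = 1.715 / 2.365
y = 0.7252


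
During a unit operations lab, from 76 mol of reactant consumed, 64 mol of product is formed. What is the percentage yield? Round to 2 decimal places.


Yield = (moles product / moles consumed) * 100%
Yield = (64 / 76) * 100
Yield = 0.8421 * 100
Yield = 84.21%


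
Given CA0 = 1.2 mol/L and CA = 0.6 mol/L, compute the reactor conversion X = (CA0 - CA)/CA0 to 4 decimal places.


X = (CA0 - CA) / CA0
X = (1.2 - 0.6) / 1.2
X = 0.6 / 1.2
X = 0.5000


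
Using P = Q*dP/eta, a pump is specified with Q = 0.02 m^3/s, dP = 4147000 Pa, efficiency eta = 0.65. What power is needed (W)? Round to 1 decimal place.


P = Q * dP / eta
P = 0.02 * 4147000 / 0.65
P = 82940.0 / 0.65
P = 127600.0 W


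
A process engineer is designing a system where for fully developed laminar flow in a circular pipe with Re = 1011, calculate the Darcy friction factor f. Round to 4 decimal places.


f = 64 / Re
f = 64 / 1011
f = 0.0633


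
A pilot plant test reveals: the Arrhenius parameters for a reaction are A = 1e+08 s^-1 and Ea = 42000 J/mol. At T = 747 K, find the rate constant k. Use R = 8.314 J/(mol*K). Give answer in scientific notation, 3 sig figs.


k = A * exp(-Ea/(R*T))
k = 1e+08 * exp(-42000 / (8.314 * 747))
k = 1e+08 * exp(-6.762677)
k = 1.16e+05


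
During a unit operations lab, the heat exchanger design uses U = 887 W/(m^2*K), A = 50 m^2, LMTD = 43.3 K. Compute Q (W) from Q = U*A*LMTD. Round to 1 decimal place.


Q = U * A * LMTD
Q = 887 * 50 * 43.3
Q = 1920355.0 W


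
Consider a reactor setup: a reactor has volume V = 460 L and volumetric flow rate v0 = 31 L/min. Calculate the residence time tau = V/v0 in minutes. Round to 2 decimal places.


tau = V / v0
tau = 460 / 31
tau = 14.84 min


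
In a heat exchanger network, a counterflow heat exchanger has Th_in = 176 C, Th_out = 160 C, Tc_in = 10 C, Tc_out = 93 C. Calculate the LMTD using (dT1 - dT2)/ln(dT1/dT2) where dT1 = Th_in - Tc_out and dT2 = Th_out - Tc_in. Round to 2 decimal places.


dT1 = Th_in - Tc_out = 176 - 93 = 83
dT2 = Th_out - Tc_in = 160 - 10 = 150
LMTD = (dT1 - dT2) / ln(dT1/dT2)
LMTD = (83 - 150) / ln(83/150)
LMTD = 113.21 K


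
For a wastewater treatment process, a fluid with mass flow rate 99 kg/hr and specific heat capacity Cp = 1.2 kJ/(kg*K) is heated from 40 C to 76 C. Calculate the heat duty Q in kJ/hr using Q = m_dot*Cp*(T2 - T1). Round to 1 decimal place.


Q = m_dot * Cp * (T2 - T1)
Q = 99 * 1.2 * (76 - 40)
Q = 99 * 1.2 * 36
Q = 4276.8 kJ/hr


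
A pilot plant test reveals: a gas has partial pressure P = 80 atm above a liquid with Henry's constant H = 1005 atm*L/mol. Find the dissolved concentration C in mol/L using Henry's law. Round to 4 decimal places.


C = P / H
C = 80 / 1005
C = 0.0796 mol/L


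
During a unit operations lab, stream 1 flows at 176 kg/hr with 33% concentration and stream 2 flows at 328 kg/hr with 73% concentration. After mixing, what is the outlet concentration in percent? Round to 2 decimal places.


Mass balance on solute: F1*x1 + F2*x2 = F3*x3
F3 = F1 + F2 = 176 + 328 = 504 kg/hr
x3 = (F1*x1 + F2*x2)/F3
x3 = (176*0.33 + 328*0.73) / 504
x3 = 59.03%


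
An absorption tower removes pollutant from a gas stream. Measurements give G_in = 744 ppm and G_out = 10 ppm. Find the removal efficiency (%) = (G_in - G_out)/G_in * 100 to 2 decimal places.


Efficiency = (G_in - G_out) / G_in * 100%
Efficiency = (744 - 10) / 744 * 100
Efficiency = 734 / 744 * 100
Efficiency = 98.66%


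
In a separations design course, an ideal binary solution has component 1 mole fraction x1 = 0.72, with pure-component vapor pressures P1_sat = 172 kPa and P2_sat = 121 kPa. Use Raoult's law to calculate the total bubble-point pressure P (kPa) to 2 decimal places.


P = x1*P1_sat + x2*P2_sat
x2 = 1 - x1 = 1 - 0.72 = 0.28
P = 0.72*172 + 0.28*121
P = 123.84 + 33.88
P = 157.72 kPa


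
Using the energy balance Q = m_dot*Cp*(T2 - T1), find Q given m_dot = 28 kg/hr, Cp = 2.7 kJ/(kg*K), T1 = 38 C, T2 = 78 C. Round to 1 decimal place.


Q = m_dot * Cp * (T2 - T1)
Q = 28 * 2.7 * (78 - 38)
Q = 28 * 2.7 * 40
Q = 3024.0 kJ/hr


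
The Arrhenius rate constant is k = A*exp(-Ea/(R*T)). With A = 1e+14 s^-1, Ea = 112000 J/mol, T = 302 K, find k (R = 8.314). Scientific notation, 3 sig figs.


k = A * exp(-Ea/(R*T))
k = 1e+14 * exp(-112000 / (8.314 * 302))
k = 1e+14 * exp(-44.606799)
k = 4.24e-06


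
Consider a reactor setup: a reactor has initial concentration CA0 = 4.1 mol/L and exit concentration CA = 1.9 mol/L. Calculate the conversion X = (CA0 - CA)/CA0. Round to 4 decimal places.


X = (CA0 - CA) / CA0
X = (4.1 - 1.9) / 4.1
X = 2.2 / 4.1
X = 0.5366


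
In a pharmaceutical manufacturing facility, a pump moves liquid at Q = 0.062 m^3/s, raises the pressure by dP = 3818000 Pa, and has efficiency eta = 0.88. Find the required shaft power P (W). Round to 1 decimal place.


P = Q * dP / eta
P = 0.062 * 3818000 / 0.88
P = 236716.0 / 0.88
P = 268995.5 W


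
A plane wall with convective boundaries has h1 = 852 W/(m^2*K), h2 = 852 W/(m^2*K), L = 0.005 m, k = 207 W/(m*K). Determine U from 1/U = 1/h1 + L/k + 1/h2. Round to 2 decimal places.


1/U = 1/h1 + L/k + 1/h2
1/U = 1/852 + 0.005/207 + 1/852
1/U = 0.0011737089 + 2.41546e-05 + 0.0011737089
1/U = 0.0023715724
U = 421.66 W/(m^2*K)


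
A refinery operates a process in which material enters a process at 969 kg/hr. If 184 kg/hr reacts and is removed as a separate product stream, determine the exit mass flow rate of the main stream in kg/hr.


Steady-state mass balance on the main outlet: F_out = F_in - F_removed
F_out = 969 - 184
F_out = 785 kg/hr


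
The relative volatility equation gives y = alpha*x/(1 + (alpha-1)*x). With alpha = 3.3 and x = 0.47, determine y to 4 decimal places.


y = alpha*x / (1 + (alpha-1)*x)
y = 3.3*0.47 / (1 + (3.3-1)*0.47)
y = 1.551 / (1 + 1.081)
y = 1.551 / 2.081
y = 0.7453


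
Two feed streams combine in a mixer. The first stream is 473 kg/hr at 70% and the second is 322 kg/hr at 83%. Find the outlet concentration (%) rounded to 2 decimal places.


Mass balance on solute: F1*x1 + F2*x2 = F3*x3
F3 = F1 + F2 = 473 + 322 = 795 kg/hr
x3 = (F1*x1 + F2*x2)/F3
x3 = (473*0.7 + 322*0.83) / 795
x3 = 75.27%


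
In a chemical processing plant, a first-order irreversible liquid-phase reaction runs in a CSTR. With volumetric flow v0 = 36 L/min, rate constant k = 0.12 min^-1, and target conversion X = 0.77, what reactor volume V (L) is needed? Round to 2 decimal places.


V = v0 * X / (k * (1 - X))
V = 36 * 0.77 / (0.12 * (1 - 0.77))
V = 27.72 / (0.12 * 0.23)
V = 27.72 / 0.0276
V = 1004.35 L


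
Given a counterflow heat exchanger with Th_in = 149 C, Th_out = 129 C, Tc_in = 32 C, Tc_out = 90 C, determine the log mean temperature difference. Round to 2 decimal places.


dT1 = Th_in - Tc_out = 149 - 90 = 59
dT2 = Th_out - Tc_in = 129 - 32 = 97
LMTD = (dT1 - dT2) / ln(dT1/dT2)
LMTD = (59 - 97) / ln(59/97)
LMTD = 76.43 K


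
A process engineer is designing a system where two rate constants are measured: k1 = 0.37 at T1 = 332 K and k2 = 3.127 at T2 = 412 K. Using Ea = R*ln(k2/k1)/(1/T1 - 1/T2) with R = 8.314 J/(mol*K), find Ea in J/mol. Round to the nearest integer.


Ea = R * ln(k2/k1) / (1/T1 - 1/T2)
ln(k2/k1) = ln(3.127/0.37) = 2.1343264
1/T1 - 1/T2 = 1/332 - 1/412 = 0.000584863727
Ea = 8.314 * 2.1343264 / 0.000584863727
Ea = 30340 J/mol


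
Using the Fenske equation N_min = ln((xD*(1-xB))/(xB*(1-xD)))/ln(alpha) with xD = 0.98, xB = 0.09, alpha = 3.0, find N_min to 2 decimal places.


N_min = ln((xD*(1-xB))/(xB*(1-xD))) / ln(alpha)
Numerator inside ln: 0.8918 / 0.0018 = 495.444444
ln(495.444444) = 6.205455
ln(alpha) = ln(3.0) = 1.098612
N_min = 6.205455 / 1.098612 = 5.65


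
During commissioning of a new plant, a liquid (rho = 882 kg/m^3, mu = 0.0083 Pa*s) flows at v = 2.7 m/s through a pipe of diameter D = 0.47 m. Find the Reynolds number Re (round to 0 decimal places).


Re = rho * v * D / mu
Re = 882 * 2.7 * 0.47 / 0.0083
Re = 1119.258 / 0.0083
Re = 134850


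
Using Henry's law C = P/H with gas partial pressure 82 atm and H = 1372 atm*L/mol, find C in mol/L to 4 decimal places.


C = P / H
C = 82 / 1372
C = 0.0598 mol/L


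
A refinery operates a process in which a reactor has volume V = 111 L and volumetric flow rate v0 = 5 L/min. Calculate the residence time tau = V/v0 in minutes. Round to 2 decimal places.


tau = V / v0
tau = 111 / 5
tau = 22.20 min


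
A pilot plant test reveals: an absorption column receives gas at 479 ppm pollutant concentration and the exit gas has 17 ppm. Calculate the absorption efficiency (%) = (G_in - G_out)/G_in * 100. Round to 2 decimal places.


Efficiency = (G_in - G_out) / G_in * 100%
Efficiency = (479 - 17) / 479 * 100
Efficiency = 462 / 479 * 100
Efficiency = 96.45%


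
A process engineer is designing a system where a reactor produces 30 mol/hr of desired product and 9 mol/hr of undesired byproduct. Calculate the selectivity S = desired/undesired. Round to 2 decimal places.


S = desired product rate / undesired product rate
S = 30 / 9
S = 3.33


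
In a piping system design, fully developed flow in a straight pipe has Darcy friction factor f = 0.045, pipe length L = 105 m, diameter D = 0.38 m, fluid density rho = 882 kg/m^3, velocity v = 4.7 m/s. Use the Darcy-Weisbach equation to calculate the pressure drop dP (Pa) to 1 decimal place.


dP = f * (L/D) * (rho*v^2/2)
dP = 0.045 * (105/0.38) * (882*4.7^2/2)
L/D = 276.31578947
rho*v^2/2 = 882*22.09/2 = 9741.69
dP = 0.045 * 276.31578947 * 9741.69
dP = 121130.2 Pa


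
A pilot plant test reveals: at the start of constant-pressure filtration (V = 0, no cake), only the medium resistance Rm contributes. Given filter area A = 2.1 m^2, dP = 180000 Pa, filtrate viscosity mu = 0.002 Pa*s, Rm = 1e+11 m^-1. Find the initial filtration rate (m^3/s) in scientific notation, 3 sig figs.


rate = A * dP / (mu * Rm)
rate = 2.1 * 180000 / (0.002 * 1e+11)
rate = 378000.0 / 2.000e+08
rate = 1.89e-03 m^3/s


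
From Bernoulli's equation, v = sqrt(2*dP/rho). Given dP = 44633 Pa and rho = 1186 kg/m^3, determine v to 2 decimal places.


v = sqrt(2*dP/rho)
v = sqrt(2*44633/1186)
v = sqrt(75.266442)
v = 8.68 m/s


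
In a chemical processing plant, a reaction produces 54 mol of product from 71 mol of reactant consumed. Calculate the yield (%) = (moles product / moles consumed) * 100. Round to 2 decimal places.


Yield = (moles product / moles consumed) * 100%
Yield = (54 / 71) * 100
Yield = 0.7606 * 100
Yield = 76.06%


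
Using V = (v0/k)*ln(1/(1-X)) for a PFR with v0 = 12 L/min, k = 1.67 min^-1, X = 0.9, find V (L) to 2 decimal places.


V = (v0/k) * ln(1/(1-X))
V = (12/1.67) * ln(1/(1-0.9))
V = 7.185629 * ln(10.0)
V = 7.185629 * 2.302585
V = 16.55 L


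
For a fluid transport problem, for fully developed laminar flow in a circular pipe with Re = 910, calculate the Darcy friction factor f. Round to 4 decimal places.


f = 64 / Re
f = 64 / 910
f = 0.0703


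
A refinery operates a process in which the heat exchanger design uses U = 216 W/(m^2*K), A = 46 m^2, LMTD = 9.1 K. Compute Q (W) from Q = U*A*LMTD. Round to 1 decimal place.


Q = U * A * LMTD
Q = 216 * 46 * 9.1
Q = 90417.6 W


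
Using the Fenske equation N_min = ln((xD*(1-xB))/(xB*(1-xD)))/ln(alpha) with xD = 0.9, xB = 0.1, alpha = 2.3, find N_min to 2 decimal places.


N_min = ln((xD*(1-xB))/(xB*(1-xD))) / ln(alpha)
Numerator inside ln: 0.81 / 0.01 = 81.0
ln(81.0) = 4.394449
ln(alpha) = ln(2.3) = 0.832909
N_min = 4.394449 / 0.832909 = 5.28


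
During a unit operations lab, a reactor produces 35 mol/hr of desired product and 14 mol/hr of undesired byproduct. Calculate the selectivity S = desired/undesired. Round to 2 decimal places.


S = desired product rate / undesired product rate
S = 35 / 14
S = 2.50


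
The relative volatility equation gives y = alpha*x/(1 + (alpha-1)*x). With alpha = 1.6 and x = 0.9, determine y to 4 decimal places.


y = alpha*x / (1 + (alpha-1)*x)
y = 1.6*0.9 / (1 + (1.6-1)*0.9)
y = 1.44 / (1 + 0.54)
y = 1.44 / 1.54
y = 0.9351


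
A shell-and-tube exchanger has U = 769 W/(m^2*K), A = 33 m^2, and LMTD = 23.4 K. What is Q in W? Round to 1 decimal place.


Q = U * A * LMTD
Q = 769 * 33 * 23.4
Q = 593821.8 W


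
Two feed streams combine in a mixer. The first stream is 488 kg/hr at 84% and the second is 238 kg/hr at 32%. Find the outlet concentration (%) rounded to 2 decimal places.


Mass balance on solute: F1*x1 + F2*x2 = F3*x3
F3 = F1 + F2 = 488 + 238 = 726 kg/hr
x3 = (F1*x1 + F2*x2)/F3
x3 = (488*0.84 + 238*0.32) / 726
x3 = 66.95%


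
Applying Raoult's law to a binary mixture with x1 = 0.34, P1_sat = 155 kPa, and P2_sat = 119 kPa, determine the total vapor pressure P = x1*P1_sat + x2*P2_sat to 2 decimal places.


P = x1*P1_sat + x2*P2_sat
x2 = 1 - x1 = 1 - 0.34 = 0.66
P = 0.34*155 + 0.66*119
P = 52.7 + 78.54
P = 131.24 kPa


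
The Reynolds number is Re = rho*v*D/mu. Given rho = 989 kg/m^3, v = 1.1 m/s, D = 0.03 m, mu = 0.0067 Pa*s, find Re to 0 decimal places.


Re = rho * v * D / mu
Re = 989 * 1.1 * 0.03 / 0.0067
Re = 32.637 / 0.0067
Re = 4871


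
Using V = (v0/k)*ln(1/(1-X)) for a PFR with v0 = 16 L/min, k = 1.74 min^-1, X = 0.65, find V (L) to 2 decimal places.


V = (v0/k) * ln(1/(1-X))
V = (16/1.74) * ln(1/(1-0.65))
V = 9.195402 * ln(2.857143)
V = 9.195402 * 1.049822
V = 9.65 L


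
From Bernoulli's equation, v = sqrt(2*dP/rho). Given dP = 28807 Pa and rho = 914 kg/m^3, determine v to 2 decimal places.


v = sqrt(2*dP/rho)
v = sqrt(2*28807/914)
v = sqrt(63.035011)
v = 7.94 m/s


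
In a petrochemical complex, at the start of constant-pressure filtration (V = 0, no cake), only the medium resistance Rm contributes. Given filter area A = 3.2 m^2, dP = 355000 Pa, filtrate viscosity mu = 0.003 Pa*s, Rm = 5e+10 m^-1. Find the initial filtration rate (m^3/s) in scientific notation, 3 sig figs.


rate = A * dP / (mu * Rm)
rate = 3.2 * 355000 / (0.003 * 5e+10)
rate = 1136000.0 / 1.500e+08
rate = 7.57e-03 m^3/s


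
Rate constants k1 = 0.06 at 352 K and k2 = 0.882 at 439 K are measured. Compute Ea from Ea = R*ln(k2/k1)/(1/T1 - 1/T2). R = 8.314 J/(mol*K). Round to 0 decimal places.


Ea = R * ln(k2/k1) / (1/T1 - 1/T2)
ln(k2/k1) = ln(0.882/0.06) = 2.6878475
1/T1 - 1/T2 = 1/352 - 1/439 = 0.000563004763
Ea = 8.314 * 2.6878475 / 0.000563004763
Ea = 39692 J/mol


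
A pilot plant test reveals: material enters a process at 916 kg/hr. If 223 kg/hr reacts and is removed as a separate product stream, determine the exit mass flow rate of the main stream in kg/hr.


Steady-state mass balance on the main outlet: F_out = F_in - F_removed
F_out = 916 - 223
F_out = 693 kg/hr


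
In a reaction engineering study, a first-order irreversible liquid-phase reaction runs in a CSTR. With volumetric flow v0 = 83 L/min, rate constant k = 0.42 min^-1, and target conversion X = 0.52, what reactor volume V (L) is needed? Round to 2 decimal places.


V = v0 * X / (k * (1 - X))
V = 83 * 0.52 / (0.42 * (1 - 0.52))
V = 43.16 / (0.42 * 0.48)
V = 43.16 / 0.2016
V = 214.09 L


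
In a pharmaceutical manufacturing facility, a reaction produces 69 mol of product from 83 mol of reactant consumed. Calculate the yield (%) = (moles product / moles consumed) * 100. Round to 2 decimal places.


Yield = (moles product / moles consumed) * 100%
Yield = (69 / 83) * 100
Yield = 0.8313 * 100
Yield = 83.13%


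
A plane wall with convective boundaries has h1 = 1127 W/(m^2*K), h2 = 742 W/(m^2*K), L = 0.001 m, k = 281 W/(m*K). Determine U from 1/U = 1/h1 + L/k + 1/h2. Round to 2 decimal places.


1/U = 1/h1 + L/k + 1/h2
1/U = 1/1127 + 0.001/281 + 1/742
1/U = 0.0008873114 + 3.5587e-06 + 0.0013477089
1/U = 0.002238579
U = 446.71 W/(m^2*K)


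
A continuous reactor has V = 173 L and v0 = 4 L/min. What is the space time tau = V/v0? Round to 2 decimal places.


tau = V / v0
tau = 173 / 4
tau = 43.25 min


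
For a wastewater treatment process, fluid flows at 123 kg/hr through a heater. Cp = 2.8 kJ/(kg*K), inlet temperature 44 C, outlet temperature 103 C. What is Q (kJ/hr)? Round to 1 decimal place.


Q = m_dot * Cp * (T2 - T1)
Q = 123 * 2.8 * (103 - 44)
Q = 123 * 2.8 * 59
Q = 20319.6 kJ/hr


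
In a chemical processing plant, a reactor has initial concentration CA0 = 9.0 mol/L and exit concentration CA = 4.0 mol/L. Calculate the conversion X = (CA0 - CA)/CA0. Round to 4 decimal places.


X = (CA0 - CA) / CA0
X = (9.0 - 4.0) / 9.0
X = 5.0 / 9.0
X = 0.5556


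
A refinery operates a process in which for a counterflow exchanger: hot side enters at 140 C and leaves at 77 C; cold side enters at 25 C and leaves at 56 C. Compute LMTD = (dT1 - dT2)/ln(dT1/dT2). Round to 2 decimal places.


dT1 = Th_in - Tc_out = 140 - 56 = 84
dT2 = Th_out - Tc_in = 77 - 25 = 52
LMTD = (dT1 - dT2) / ln(dT1/dT2)
LMTD = (84 - 52) / ln(84/52)
LMTD = 66.73 K


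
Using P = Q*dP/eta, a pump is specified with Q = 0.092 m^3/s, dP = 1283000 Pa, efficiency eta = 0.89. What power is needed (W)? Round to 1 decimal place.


P = Q * dP / eta
P = 0.092 * 1283000 / 0.89
P = 118036.0 / 0.89
P = 132624.7 W


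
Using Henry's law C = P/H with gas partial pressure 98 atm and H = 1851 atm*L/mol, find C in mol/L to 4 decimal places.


C = P / H
C = 98 / 1851
C = 0.0529 mol/L


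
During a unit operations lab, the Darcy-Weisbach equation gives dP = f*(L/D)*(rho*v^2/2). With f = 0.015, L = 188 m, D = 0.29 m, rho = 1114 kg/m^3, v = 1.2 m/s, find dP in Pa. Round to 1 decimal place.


dP = f * (L/D) * (rho*v^2/2)
dP = 0.015 * (188/0.29) * (1114*1.2^2/2)
L/D = 648.27586207
rho*v^2/2 = 1114*1.44/2 = 802.08
dP = 0.015 * 648.27586207 * 802.08
dP = 7799.5 Pa


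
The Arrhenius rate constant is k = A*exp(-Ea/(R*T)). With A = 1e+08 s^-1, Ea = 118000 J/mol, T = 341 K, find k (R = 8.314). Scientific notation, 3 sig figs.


k = A * exp(-Ea/(R*T))
k = 1e+08 * exp(-118000 / (8.314 * 341))
k = 1e+08 * exp(-41.621489)
k = 8.39e-11


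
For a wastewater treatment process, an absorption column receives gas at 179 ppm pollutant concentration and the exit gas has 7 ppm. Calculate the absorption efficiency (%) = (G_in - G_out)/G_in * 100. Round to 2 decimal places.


Efficiency = (G_in - G_out) / G_in * 100%
Efficiency = (179 - 7) / 179 * 100
Efficiency = 172 / 179 * 100
Efficiency = 96.09%


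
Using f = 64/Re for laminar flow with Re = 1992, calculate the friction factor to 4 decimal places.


f = 64 / Re
f = 64 / 1992
f = 0.0321


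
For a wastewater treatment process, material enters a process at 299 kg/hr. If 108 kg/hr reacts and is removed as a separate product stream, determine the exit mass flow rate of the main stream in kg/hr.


Steady-state mass balance on the main outlet: F_out = F_in - F_removed
F_out = 299 - 108
F_out = 191 kg/hr


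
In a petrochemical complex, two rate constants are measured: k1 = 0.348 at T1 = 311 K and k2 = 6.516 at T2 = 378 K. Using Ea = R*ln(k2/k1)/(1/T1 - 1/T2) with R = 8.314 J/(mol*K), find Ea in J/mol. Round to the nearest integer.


Ea = R * ln(k2/k1) / (1/T1 - 1/T2)
ln(k2/k1) = ln(6.516/0.348) = 2.9298135
1/T1 - 1/T2 = 1/311 - 1/378 = 0.000569931438
Ea = 8.314 * 2.9298135 / 0.000569931438
Ea = 42739 J/mol


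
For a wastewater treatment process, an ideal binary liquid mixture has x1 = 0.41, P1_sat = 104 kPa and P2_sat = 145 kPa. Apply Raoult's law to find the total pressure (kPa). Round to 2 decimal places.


P = x1*P1_sat + x2*P2_sat
x2 = 1 - x1 = 1 - 0.41 = 0.59
P = 0.41*104 + 0.59*145
P = 42.64 + 85.55
P = 128.19 kPa


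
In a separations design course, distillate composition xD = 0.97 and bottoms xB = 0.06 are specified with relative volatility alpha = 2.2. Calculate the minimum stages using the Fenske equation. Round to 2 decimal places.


N_min = ln((xD*(1-xB))/(xB*(1-xD))) / ln(alpha)
Numerator inside ln: 0.9118 / 0.0018 = 506.555556
ln(506.555556) = 6.227634
ln(alpha) = ln(2.2) = 0.788457
N_min = 6.227634 / 0.788457 = 7.90


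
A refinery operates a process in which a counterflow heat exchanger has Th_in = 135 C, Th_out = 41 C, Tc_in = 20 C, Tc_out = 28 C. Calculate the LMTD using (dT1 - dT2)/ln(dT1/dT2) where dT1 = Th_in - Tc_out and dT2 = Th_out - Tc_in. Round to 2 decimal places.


dT1 = Th_in - Tc_out = 135 - 28 = 107
dT2 = Th_out - Tc_in = 41 - 20 = 21
LMTD = (dT1 - dT2) / ln(dT1/dT2)
LMTD = (107 - 21) / ln(107/21)
LMTD = 52.82 K


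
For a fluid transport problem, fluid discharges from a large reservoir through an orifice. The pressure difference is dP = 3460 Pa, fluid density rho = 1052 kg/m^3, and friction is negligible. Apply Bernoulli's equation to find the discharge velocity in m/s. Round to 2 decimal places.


v = sqrt(2*dP/rho)
v = sqrt(2*3460/1052)
v = sqrt(6.577947)
v = 2.56 m/s


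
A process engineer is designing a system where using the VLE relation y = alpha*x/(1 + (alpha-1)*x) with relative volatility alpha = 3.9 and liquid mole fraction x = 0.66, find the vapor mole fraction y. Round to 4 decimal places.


y = alpha*x / (1 + (alpha-1)*x)
y = 3.9*0.66 / (1 + (3.9-1)*0.66)
y = 2.574 / (1 + 1.914)
y = 2.574 / 2.914
y = 0.8833


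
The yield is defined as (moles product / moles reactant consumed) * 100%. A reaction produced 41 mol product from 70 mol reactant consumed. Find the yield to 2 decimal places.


Yield = (moles product / moles consumed) * 100%
Yield = (41 / 70) * 100
Yield = 0.5857 * 100
Yield = 58.57%


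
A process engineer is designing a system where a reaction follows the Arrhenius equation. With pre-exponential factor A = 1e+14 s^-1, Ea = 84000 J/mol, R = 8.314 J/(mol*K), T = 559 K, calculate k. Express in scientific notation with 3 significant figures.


k = A * exp(-Ea/(R*T))
k = 1e+14 * exp(-84000 / (8.314 * 559))
k = 1e+14 * exp(-18.074132)
k = 1.41e+06


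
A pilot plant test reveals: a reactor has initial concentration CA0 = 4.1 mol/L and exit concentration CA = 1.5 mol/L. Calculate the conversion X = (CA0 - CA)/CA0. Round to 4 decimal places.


X = (CA0 - CA) / CA0
X = (4.1 - 1.5) / 4.1
X = 2.6 / 4.1
X = 0.6341


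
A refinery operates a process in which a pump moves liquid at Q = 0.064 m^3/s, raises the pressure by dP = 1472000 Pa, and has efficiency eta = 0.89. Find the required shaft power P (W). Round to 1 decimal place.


P = Q * dP / eta
P = 0.064 * 1472000 / 0.89
P = 94208.0 / 0.89
P = 105851.7 W


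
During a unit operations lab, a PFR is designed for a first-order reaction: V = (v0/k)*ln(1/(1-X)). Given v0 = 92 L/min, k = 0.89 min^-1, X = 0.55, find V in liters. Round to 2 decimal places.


V = (v0/k) * ln(1/(1-X))
V = (92/0.89) * ln(1/(1-0.55))
V = 103.370787 * ln(2.222222)
V = 103.370787 * 0.798508
V = 82.54 L


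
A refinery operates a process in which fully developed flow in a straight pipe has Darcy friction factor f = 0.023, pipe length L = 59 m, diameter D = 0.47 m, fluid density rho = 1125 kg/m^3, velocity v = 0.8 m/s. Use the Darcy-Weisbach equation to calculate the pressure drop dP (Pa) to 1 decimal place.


dP = f * (L/D) * (rho*v^2/2)
dP = 0.023 * (59/0.47) * (1125*0.8^2/2)
L/D = 125.53191489
rho*v^2/2 = 1125*0.64/2 = 360.0
dP = 0.023 * 125.53191489 * 360.0
dP = 1039.4 Pa


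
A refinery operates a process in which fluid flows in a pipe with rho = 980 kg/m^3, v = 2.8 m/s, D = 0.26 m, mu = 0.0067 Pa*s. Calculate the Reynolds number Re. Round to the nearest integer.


Re = rho * v * D / mu
Re = 980 * 2.8 * 0.26 / 0.0067
Re = 713.44 / 0.0067
Re = 106484


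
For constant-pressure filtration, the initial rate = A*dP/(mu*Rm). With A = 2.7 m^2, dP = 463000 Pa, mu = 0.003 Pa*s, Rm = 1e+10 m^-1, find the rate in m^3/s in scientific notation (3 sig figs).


rate = A * dP / (mu * Rm)
rate = 2.7 * 463000 / (0.003 * 1e+10)
rate = 1250100.0 / 3.000e+07
rate = 4.17e-02 m^3/s


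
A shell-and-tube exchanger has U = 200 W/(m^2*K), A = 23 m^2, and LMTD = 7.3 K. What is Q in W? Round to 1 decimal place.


Q = U * A * LMTD
Q = 200 * 23 * 7.3
Q = 33580.0 W


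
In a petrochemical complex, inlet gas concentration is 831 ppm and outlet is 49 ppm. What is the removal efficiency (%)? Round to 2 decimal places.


Efficiency = (G_in - G_out) / G_in * 100%
Efficiency = (831 - 49) / 831 * 100
Efficiency = 782 / 831 * 100
Efficiency = 94.10%


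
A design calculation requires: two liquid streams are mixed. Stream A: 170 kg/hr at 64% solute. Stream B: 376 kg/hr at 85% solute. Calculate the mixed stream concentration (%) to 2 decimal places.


Mass balance on solute: F1*x1 + F2*x2 = F3*x3
F3 = F1 + F2 = 170 + 376 = 546 kg/hr
x3 = (F1*x1 + F2*x2)/F3
x3 = (170*0.64 + 376*0.85) / 546
x3 = 78.46%


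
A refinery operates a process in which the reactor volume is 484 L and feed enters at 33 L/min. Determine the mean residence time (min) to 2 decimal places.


tau = V / v0
tau = 484 / 33
tau = 14.67 min


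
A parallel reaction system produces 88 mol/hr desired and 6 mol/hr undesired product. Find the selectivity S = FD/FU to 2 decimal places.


S = desired product rate / undesired product rate
S = 88 / 6
S = 14.67


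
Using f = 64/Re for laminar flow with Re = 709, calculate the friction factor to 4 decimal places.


f = 64 / Re
f = 64 / 709
f = 0.0903


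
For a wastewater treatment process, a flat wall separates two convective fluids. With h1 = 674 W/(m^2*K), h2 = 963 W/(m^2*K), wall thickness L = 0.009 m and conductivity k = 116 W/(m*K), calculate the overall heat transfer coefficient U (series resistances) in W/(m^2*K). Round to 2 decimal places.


1/U = 1/h1 + L/k + 1/h2
1/U = 1/674 + 0.009/116 + 1/963
1/U = 0.0014836795 + 7.75862e-05 + 0.0010384216
1/U = 0.0025996873
U = 384.66 W/(m^2*K)


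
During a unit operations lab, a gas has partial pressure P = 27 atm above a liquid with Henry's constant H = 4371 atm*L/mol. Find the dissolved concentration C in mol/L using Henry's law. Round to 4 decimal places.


C = P / H
C = 27 / 4371
C = 0.0062 mol/L


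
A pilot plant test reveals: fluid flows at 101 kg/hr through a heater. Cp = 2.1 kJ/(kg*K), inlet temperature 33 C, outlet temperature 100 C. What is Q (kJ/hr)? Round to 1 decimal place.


Q = m_dot * Cp * (T2 - T1)
Q = 101 * 2.1 * (100 - 33)
Q = 101 * 2.1 * 67
Q = 14210.7 kJ/hr


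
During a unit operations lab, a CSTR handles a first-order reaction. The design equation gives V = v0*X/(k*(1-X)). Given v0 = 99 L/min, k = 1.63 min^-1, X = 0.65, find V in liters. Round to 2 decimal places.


V = v0 * X / (k * (1 - X))
V = 99 * 0.65 / (1.63 * (1 - 0.65))
V = 64.35 / (1.63 * 0.35)
V = 64.35 / 0.5705
V = 112.80 L


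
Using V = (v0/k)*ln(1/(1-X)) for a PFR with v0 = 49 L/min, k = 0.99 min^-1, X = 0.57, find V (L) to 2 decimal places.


V = (v0/k) * ln(1/(1-X))
V = (49/0.99) * ln(1/(1-0.57))
V = 49.494949 * ln(2.325581)
V = 49.494949 * 0.84397
V = 41.77 L


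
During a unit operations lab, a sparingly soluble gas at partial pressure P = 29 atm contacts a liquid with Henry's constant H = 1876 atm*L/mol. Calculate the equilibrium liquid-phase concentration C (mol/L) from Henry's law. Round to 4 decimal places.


C = P / H
C = 29 / 1876
C = 0.0155 mol/L


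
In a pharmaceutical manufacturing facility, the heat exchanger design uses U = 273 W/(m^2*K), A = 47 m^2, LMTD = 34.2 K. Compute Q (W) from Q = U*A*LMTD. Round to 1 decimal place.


Q = U * A * LMTD
Q = 273 * 47 * 34.2
Q = 438820.2 W


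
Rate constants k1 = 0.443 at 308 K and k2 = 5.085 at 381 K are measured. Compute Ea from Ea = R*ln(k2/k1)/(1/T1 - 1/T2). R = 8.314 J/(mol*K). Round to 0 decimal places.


Ea = R * ln(k2/k1) / (1/T1 - 1/T2)
ln(k2/k1) = ln(5.085/0.443) = 2.4404805
1/T1 - 1/T2 = 1/308 - 1/381 = 0.000622081331
Ea = 8.314 * 2.4404805 / 0.000622081331
Ea = 32617 J/mol


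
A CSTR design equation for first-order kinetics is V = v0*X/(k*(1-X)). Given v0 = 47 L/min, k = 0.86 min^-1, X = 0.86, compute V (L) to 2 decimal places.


V = v0 * X / (k * (1 - X))
V = 47 * 0.86 / (0.86 * (1 - 0.86))
V = 40.42 / (0.86 * 0.14)
V = 40.42 / 0.1204
V = 335.71 L


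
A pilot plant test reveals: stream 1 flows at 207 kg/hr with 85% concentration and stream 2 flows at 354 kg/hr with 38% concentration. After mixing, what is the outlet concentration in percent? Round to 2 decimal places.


Mass balance on solute: F1*x1 + F2*x2 = F3*x3
F3 = F1 + F2 = 207 + 354 = 561 kg/hr
x3 = (F1*x1 + F2*x2)/F3
x3 = (207*0.85 + 354*0.38) / 561
x3 = 55.34%


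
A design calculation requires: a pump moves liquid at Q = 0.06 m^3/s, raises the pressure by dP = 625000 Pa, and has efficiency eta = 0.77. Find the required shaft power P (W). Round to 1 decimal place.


P = Q * dP / eta
P = 0.06 * 625000 / 0.77
P = 37500.0 / 0.77
P = 48701.3 W


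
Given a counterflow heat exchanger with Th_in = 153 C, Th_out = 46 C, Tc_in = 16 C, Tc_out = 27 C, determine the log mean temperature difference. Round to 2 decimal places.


dT1 = Th_in - Tc_out = 153 - 27 = 126
dT2 = Th_out - Tc_in = 46 - 16 = 30
LMTD = (dT1 - dT2) / ln(dT1/dT2)
LMTD = (126 - 30) / ln(126/30)
LMTD = 66.90 K


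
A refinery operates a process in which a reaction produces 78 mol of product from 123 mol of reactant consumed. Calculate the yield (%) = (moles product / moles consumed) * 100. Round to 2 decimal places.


Yield = (moles product / moles consumed) * 100%
Yield = (78 / 123) * 100
Yield = 0.6341 * 100
Yield = 63.41%


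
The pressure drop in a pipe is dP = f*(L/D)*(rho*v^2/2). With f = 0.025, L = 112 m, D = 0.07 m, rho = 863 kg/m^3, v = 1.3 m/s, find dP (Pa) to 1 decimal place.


dP = f * (L/D) * (rho*v^2/2)
dP = 0.025 * (112/0.07) * (863*1.3^2/2)
L/D = 1600.0
rho*v^2/2 = 863*1.69/2 = 729.235
dP = 0.025 * 1600.0 * 729.235
dP = 29169.4 Pa


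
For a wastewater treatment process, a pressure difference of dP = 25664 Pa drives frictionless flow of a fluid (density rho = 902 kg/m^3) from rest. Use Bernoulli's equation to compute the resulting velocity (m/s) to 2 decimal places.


v = sqrt(2*dP/rho)
v = sqrt(2*25664/902)
v = sqrt(56.904656)
v = 7.54 m/s


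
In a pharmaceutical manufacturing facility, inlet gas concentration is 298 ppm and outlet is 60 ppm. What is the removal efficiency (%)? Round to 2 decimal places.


Efficiency = (G_in - G_out) / G_in * 100%
Efficiency = (298 - 60) / 298 * 100
Efficiency = 238 / 298 * 100
Efficiency = 79.87%


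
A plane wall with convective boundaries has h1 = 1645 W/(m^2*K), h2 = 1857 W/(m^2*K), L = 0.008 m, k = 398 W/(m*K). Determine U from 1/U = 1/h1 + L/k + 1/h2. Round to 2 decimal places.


1/U = 1/h1 + L/k + 1/h2
1/U = 1/1645 + 0.008/398 + 1/1857
1/U = 0.0006079027 + 2.01005e-05 + 0.000538503
1/U = 0.0011665062
U = 857.26 W/(m^2*K)


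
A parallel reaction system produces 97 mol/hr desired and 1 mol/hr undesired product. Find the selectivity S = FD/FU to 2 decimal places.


S = desired product rate / undesired product rate
S = 97 / 1
S = 97.00


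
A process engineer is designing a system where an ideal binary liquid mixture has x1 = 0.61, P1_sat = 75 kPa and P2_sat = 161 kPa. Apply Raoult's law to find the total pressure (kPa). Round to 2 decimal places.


P = x1*P1_sat + x2*P2_sat
x2 = 1 - x1 = 1 - 0.61 = 0.39
P = 0.61*75 + 0.39*161
P = 45.75 + 62.79
P = 108.54 kPa


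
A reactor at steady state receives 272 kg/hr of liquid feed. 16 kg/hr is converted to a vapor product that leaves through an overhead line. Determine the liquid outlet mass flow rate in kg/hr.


Steady-state mass balance on the main outlet: F_out = F_in - F_removed
F_out = 272 - 16
F_out = 256 kg/hr


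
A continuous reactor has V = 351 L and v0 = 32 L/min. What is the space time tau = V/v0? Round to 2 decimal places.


tau = V / v0
tau = 351 / 32
tau = 10.97 min


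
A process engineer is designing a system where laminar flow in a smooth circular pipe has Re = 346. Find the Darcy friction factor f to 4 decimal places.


f = 64 / Re
f = 64 / 346
f = 0.1850


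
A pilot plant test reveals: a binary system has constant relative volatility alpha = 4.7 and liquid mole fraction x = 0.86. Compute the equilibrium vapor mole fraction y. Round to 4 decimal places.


y = alpha*x / (1 + (alpha-1)*x)
y = 4.7*0.86 / (1 + (4.7-1)*0.86)
y = 4.042 / (1 + 3.182)
y = 4.042 / 4.182
y = 0.9665


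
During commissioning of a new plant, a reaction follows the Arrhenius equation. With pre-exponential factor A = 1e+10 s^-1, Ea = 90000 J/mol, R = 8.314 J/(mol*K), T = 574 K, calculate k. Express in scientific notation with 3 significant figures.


k = A * exp(-Ea/(R*T))
k = 1e+10 * exp(-90000 / (8.314 * 574))
k = 1e+10 * exp(-18.859084)
k = 6.45e+01
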